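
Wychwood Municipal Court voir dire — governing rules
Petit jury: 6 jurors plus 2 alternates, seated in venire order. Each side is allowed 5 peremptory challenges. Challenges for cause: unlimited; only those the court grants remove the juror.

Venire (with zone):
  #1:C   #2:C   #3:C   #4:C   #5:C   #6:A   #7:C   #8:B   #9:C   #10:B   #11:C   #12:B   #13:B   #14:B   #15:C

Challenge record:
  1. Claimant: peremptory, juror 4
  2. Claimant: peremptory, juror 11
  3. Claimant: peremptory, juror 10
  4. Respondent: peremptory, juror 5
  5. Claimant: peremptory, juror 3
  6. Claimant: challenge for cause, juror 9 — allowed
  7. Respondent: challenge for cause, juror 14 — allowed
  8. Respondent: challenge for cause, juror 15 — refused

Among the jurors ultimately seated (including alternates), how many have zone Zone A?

1

Removed: #3, #4, #5, #9, #10, #11, #14.
Seated (8 incl. alternates): #1, #2, #6, #7, #8, #12, #13, #15.
Of those, in Zone A: #6 → 1.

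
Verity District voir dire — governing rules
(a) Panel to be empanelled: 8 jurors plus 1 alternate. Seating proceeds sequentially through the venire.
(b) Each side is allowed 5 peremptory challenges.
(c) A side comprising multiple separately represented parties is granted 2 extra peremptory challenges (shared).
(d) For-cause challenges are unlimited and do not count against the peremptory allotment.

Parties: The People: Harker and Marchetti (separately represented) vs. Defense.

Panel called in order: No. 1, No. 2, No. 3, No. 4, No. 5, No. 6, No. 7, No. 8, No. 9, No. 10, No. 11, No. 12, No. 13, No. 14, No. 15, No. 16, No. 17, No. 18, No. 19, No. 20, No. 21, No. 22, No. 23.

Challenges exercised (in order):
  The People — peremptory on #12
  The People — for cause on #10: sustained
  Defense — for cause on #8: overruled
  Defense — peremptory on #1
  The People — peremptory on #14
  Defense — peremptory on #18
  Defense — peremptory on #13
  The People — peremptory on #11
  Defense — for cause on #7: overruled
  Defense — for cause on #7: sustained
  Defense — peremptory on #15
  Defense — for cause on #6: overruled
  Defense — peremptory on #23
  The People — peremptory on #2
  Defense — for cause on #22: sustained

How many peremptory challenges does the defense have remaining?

0

Defense allotment: 5.
Defense peremptories used: #1, #18, #13, #15, #23 — 5 (for-cause on #8, #7, #7, #6, #22 don't count).
Remaining: 5 − 5 = 0.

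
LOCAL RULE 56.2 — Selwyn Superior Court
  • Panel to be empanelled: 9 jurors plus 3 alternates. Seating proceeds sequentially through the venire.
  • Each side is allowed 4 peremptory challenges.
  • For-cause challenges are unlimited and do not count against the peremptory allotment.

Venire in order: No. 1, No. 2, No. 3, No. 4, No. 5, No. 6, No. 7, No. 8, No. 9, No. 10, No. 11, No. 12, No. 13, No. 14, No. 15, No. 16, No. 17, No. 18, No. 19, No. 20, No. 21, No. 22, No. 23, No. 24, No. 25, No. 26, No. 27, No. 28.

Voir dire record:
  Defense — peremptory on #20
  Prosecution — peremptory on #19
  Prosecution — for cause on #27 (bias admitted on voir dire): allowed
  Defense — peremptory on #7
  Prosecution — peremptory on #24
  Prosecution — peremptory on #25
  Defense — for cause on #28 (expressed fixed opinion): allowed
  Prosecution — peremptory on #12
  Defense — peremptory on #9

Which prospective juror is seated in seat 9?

Removed: #7, #9, #12, #19, #20, #24, #25, #27, #28.
Seating in order: seats 1–9 → #1, #2, #3, #4, #5, #6, #8, #10, #11; alternates → #13, #14, #15.
So seat 9 is #11.

11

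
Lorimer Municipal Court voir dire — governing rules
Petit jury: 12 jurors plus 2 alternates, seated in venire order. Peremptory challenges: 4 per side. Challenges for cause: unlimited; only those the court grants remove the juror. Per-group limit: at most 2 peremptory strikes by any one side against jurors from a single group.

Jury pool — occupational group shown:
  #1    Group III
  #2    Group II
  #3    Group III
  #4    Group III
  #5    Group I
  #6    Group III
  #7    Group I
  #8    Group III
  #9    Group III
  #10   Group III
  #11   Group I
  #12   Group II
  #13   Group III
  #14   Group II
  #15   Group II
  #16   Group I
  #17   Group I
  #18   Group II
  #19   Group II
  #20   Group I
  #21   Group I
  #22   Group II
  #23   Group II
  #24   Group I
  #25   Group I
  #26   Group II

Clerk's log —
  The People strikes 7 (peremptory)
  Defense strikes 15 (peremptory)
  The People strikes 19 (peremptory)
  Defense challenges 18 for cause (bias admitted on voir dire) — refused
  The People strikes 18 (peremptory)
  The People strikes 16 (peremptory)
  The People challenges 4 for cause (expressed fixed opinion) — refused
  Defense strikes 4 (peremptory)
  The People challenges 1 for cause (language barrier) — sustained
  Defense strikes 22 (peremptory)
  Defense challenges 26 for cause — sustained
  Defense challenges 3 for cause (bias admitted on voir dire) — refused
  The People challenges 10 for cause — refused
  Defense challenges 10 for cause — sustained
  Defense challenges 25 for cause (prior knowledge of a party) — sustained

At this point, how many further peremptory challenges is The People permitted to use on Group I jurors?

The People peremptories so far: #7, #19, #18, #16 — 4 of 4 used, 0 left overall.
Against Group I: #7, #16 — 2 used; per-group cap 2 leaves 0.
Binding limit: min(0, 0) = 0.

0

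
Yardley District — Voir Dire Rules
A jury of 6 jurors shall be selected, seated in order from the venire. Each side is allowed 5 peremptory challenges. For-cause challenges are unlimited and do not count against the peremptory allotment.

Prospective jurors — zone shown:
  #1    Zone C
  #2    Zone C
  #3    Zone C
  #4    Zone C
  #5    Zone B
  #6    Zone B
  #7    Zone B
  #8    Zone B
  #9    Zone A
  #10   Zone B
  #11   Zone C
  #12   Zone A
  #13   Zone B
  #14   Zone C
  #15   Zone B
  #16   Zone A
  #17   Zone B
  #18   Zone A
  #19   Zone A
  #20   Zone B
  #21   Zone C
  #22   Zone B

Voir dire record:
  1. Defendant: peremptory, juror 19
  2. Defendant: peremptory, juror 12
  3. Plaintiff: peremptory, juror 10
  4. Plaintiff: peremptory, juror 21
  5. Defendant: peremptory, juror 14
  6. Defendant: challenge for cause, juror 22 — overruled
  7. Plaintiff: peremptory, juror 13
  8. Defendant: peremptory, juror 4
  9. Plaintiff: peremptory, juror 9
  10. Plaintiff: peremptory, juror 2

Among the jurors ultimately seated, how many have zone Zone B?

Removed: #2, #4, #9, #10, #12, #13, #14, #19, #21.
Seated jurors 1–6: #1, #3, #5, #6, #7, #8.
Of those, in Zone B: #5, #6, #7, #8 → 4.

4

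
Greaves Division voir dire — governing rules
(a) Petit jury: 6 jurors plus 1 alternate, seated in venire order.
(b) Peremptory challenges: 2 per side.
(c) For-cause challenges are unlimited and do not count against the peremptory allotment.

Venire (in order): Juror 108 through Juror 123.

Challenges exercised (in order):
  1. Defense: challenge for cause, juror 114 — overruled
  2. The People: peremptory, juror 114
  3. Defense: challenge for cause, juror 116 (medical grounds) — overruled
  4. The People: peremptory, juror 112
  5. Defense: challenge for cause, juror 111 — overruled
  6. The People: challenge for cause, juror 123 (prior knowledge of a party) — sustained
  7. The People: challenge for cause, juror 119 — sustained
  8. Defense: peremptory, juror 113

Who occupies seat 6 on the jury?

116

Removed: #112, #113, #114, #119, #123. (#111, #116 stay — for-cause denied.)
Seating in order: seats 1–6 → #108, #109, #110, #111, #115, #116; alternates → #117.
So seat 6 is #116.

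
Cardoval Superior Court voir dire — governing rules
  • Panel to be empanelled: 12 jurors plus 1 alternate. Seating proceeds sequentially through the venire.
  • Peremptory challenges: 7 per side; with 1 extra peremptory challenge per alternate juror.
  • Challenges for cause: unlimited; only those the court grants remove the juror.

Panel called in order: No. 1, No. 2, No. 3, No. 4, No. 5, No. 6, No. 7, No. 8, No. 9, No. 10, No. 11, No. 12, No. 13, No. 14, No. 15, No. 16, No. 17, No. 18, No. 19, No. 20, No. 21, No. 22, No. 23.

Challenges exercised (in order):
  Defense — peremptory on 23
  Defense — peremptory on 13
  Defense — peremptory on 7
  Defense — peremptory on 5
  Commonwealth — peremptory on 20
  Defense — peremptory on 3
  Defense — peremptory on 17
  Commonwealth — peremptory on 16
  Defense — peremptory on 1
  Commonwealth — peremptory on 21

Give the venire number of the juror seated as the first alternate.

Removed: #1, #3, #5, #7, #13, #16, #17, #20, #21, #23.
Seating in order: seats 1–12 → #2, #4, #6, #8, #9, #10, #11, #12, #14, #15, #18, #19; alternates → #22.
So alternate 1 is #22.

22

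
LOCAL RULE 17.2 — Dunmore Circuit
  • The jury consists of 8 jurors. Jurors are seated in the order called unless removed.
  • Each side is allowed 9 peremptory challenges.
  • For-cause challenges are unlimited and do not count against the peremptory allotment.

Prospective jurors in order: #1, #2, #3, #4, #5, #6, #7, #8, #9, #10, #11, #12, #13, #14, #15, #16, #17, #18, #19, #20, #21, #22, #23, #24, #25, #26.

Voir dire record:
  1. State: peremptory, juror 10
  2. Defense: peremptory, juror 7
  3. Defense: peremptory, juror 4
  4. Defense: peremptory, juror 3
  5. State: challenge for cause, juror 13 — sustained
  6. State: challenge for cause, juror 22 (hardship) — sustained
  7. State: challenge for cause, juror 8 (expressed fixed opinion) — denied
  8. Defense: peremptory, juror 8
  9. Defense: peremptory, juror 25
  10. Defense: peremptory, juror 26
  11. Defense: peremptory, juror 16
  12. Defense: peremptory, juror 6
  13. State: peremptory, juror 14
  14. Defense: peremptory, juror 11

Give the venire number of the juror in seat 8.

Removed: #3, #4, #6, #7, #8, #10, #11, #13, #14, #16, #22, #25, #26.
Filling seats in venire order through position 8: #1, #2, #5, #9, #12, #15, #17, #18.
So seat 8 is #18.

18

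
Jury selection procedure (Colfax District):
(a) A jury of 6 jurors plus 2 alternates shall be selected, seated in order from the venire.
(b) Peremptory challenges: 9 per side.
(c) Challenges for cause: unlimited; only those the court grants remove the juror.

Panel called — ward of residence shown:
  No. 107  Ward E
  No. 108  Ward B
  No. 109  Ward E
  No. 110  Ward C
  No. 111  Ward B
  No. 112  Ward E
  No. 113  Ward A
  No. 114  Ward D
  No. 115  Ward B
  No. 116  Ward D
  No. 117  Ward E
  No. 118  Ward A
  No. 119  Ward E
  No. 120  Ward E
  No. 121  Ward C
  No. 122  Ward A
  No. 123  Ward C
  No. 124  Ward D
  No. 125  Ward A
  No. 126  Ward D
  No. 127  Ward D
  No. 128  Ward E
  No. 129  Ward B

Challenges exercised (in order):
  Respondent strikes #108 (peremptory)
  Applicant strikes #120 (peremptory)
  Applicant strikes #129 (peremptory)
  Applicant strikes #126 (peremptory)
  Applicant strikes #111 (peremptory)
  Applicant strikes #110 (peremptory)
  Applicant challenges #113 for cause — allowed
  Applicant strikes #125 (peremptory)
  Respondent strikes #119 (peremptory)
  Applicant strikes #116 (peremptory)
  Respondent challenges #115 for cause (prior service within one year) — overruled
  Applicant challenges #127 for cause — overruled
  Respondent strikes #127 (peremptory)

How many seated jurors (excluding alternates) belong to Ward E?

Removed: #108, #110, #111, #113, #116, #119, #120, #125, #126, #127, #129.
Seated jurors 1–6: #107, #109, #112, #114, #115, #117 (alternates #118, #121 not counted).
Of those, in Ward E: #107, #109, #112, #117 → 4.

4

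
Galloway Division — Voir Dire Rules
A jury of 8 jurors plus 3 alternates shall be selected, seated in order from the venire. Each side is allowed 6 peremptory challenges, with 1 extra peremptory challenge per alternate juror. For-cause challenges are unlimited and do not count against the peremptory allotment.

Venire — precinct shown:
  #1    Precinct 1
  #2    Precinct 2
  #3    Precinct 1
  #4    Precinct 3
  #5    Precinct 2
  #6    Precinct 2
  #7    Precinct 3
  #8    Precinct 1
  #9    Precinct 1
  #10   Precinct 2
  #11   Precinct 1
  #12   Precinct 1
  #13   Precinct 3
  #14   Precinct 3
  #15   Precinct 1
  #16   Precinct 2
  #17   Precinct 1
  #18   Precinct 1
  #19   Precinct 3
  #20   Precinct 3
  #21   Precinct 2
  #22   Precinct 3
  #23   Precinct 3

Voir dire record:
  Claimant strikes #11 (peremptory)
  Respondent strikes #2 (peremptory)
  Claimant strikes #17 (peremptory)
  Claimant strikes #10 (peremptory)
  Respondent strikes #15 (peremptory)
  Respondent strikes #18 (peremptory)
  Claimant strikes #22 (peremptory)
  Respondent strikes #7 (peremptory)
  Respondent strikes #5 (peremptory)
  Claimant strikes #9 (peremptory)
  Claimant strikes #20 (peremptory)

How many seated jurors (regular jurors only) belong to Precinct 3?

3

Removed: #2, #5, #7, #9, #10, #11, #15, #17, #18, #20, #22.
Seated jurors 1–8: #1, #3, #4, #6, #8, #12, #13, #14 (alternates #16, #19, #21 not counted).
Of those, in Precinct 3: #4, #13, #14 → 3.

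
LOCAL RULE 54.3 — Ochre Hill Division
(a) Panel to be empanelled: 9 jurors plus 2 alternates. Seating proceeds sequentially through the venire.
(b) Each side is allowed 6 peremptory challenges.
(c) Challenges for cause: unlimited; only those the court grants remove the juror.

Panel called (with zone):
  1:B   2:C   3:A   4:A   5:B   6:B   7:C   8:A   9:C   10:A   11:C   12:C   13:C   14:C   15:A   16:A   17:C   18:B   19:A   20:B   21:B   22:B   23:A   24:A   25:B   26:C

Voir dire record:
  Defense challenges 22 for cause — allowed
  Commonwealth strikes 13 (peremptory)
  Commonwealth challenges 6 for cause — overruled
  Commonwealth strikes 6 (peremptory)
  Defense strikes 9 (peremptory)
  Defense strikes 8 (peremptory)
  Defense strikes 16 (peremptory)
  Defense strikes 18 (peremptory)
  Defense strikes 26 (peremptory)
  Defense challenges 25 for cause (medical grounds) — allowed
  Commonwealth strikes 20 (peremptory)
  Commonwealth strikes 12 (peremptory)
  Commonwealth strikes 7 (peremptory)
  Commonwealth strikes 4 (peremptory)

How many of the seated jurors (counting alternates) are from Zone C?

4

Removed: #4, #6, #7, #8, #9, #12, #13, #16, #18, #20, #22, #25, #26.
Seated (11 incl. alternates): #1, #2, #3, #5, #10, #11, #14, #15, #17, #19, #21.
Of those, in Zone C: #2, #11, #14, #17 → 4.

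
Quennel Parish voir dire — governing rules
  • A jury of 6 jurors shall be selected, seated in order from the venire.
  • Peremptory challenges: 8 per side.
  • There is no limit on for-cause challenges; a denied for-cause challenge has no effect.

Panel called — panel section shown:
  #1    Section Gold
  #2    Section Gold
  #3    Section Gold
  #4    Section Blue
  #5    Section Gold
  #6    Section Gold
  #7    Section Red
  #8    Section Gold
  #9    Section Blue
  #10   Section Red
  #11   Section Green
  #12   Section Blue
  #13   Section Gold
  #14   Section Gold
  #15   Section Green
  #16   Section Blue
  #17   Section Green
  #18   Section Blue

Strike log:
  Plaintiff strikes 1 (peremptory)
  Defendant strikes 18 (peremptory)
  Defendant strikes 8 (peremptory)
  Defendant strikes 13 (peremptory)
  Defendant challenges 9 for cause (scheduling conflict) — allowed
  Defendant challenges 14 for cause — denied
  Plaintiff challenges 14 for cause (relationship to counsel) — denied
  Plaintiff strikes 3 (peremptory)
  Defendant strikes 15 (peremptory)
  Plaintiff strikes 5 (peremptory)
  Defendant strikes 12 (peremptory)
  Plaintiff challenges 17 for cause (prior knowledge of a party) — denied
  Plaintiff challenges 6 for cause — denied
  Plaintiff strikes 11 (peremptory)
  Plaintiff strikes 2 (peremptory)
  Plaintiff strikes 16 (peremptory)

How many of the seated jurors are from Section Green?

Removed: #1, #2, #3, #5, #8, #9, #11, #12, #13, #15, #16, #18.
Seated jurors 1–6: #4, #6, #7, #10, #14, #17.
Of those, in Section Green: #17 → 1.

1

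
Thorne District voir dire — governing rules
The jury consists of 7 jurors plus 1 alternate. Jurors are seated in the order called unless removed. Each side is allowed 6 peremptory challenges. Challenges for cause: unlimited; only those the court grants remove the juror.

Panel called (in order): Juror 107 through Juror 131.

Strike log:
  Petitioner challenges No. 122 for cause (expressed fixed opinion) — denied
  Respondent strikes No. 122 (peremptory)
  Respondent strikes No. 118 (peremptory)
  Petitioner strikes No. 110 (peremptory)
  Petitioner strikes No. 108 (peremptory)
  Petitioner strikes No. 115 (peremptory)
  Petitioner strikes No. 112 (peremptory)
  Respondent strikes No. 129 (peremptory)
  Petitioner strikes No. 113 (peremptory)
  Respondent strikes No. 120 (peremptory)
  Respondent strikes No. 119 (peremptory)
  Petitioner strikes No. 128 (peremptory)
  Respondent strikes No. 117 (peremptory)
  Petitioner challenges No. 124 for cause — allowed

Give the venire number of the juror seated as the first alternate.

125

Removed: #108, #110, #112, #113, #115, #117, #118, #119, #120, #122, #124, #128, #129.
Seating in order: seats 1–7 → #107, #109, #111, #114, #116, #121, #123; alternates → #125.
So alternate 1 is #125.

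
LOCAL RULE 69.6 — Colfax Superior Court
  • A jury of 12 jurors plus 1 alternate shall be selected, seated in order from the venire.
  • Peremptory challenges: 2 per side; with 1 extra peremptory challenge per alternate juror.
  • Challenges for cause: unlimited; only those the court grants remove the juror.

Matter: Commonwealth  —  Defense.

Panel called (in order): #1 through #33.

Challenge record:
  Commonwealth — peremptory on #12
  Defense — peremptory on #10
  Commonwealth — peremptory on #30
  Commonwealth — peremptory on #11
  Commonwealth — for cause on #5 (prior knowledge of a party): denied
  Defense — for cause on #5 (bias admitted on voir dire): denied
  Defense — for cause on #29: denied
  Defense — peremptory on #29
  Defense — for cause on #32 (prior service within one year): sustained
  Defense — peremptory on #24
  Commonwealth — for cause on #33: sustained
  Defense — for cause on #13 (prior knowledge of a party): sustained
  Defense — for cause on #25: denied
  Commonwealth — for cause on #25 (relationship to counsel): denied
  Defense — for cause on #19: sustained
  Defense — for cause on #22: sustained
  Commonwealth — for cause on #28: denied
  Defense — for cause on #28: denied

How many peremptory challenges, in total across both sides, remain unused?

Commonwealth allotment: 2 base + 1 × 1 alternate = 3. Defense allotment: 2 base + 1 × 1 alternate = 3.
Commonwealth peremptories used: #12, #30, #11 — 3 (for-cause on #5, #33, #25, #28 don't count).
Defense peremptories used: #10, #29, #24 — 3 (for-cause on #5, #29, #32, #13, #25, #19, #22, #28 don't count).
Remaining: (3 − 3) + (3 − 3) = 0.

0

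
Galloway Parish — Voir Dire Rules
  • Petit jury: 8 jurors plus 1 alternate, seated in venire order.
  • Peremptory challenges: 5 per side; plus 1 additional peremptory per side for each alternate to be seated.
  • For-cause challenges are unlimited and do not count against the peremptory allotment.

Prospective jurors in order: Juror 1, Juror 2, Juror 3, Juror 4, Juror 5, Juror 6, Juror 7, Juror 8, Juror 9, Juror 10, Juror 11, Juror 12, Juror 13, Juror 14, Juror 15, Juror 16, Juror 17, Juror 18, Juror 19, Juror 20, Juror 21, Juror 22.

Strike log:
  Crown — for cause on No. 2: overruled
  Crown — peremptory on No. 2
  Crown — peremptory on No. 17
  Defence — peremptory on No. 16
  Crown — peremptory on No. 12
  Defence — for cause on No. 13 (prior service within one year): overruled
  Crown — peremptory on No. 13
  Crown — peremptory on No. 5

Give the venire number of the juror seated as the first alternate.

Removed: #2, #5, #12, #13, #16, #17.
Filling seats in venire order through position 9: #1, #3, #4, #6, #7, #8, #9, #10, #11.
So alternate 1 is #11.

11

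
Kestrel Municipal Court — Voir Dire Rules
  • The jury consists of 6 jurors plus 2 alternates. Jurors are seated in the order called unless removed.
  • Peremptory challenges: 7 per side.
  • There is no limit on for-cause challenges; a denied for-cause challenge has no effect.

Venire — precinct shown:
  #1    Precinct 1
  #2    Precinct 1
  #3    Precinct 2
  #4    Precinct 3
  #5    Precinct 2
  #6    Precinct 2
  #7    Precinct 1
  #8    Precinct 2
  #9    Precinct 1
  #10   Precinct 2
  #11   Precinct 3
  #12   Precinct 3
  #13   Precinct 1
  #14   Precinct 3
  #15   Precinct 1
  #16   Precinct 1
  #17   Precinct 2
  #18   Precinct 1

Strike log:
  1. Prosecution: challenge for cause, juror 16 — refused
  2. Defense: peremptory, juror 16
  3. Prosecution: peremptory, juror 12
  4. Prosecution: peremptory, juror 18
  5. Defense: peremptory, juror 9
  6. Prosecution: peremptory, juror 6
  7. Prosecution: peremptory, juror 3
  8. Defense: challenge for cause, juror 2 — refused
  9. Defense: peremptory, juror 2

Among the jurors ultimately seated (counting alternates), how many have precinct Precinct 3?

Removed: #2, #3, #6, #9, #12, #16, #18.
Seated (8 incl. alternates): #1, #4, #5, #7, #8, #10, #11, #13.
Of those, in Precinct 3: #4, #11 → 2.

2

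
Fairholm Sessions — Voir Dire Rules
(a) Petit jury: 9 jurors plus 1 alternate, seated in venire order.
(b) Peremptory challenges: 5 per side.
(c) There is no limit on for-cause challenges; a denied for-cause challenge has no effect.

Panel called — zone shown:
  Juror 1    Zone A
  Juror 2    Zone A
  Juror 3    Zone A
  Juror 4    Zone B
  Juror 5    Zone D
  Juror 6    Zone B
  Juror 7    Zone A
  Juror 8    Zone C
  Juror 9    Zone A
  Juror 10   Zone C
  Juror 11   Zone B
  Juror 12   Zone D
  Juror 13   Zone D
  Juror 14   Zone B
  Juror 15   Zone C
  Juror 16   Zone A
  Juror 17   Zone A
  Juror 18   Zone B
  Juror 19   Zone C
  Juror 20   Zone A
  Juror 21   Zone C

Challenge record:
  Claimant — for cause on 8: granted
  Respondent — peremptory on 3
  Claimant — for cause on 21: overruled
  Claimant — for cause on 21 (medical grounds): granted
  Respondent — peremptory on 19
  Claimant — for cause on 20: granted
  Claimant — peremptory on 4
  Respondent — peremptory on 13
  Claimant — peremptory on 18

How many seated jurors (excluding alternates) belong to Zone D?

Removed: #3, #4, #8, #13, #18, #19, #20, #21.
Seated jurors 1–9: #1, #2, #5, #6, #7, #9, #10, #11, #12 (alternates #14 not counted).
Of those, in Zone D: #5, #12 → 2.

2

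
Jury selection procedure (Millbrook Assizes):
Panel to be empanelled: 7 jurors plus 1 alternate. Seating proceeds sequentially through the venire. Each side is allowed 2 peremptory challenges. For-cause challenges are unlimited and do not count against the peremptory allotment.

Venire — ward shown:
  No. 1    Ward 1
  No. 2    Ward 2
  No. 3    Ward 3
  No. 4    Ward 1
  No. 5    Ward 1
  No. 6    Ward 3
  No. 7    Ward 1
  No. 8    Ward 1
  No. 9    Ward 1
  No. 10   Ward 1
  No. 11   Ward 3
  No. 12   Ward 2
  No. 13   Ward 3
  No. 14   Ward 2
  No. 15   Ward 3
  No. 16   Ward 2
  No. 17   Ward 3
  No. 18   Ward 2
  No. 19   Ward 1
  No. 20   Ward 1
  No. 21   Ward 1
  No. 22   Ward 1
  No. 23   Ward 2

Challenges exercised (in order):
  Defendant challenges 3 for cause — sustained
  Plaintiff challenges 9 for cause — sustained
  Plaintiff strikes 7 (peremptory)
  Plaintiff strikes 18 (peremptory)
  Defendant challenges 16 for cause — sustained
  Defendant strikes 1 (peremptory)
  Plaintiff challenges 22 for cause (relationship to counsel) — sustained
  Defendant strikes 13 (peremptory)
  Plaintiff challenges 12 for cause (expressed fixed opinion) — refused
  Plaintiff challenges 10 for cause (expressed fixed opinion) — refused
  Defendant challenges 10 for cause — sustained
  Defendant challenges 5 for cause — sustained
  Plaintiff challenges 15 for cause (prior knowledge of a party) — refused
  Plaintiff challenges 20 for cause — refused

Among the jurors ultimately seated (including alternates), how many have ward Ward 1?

2

Removed: #1, #3, #5, #7, #9, #10, #13, #16, #18, #22.
Seated (8 incl. alternates): #2, #4, #6, #8, #11, #12, #14, #15.
Of those, in Ward 1: #4, #8 → 2.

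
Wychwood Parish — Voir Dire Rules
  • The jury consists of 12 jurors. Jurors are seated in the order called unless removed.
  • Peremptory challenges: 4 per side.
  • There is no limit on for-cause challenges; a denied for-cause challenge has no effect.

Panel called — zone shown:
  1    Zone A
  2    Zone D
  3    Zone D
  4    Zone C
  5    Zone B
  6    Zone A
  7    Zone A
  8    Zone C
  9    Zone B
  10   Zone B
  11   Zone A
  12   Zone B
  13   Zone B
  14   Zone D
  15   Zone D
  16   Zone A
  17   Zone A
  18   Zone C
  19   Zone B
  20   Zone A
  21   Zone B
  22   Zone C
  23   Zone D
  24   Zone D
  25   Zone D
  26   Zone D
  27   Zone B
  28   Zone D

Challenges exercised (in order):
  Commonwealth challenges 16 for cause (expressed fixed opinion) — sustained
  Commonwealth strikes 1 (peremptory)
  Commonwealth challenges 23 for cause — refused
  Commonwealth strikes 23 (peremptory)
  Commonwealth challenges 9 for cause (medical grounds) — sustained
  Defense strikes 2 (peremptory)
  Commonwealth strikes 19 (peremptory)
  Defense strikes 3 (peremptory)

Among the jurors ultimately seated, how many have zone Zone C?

2

Removed: #1, #2, #3, #9, #16, #19, #23.
Seated jurors 1–12: #4, #5, #6, #7, #8, #10, #11, #12, #13, #14, #15, #17.
Of those, in Zone C: #4, #8 → 2.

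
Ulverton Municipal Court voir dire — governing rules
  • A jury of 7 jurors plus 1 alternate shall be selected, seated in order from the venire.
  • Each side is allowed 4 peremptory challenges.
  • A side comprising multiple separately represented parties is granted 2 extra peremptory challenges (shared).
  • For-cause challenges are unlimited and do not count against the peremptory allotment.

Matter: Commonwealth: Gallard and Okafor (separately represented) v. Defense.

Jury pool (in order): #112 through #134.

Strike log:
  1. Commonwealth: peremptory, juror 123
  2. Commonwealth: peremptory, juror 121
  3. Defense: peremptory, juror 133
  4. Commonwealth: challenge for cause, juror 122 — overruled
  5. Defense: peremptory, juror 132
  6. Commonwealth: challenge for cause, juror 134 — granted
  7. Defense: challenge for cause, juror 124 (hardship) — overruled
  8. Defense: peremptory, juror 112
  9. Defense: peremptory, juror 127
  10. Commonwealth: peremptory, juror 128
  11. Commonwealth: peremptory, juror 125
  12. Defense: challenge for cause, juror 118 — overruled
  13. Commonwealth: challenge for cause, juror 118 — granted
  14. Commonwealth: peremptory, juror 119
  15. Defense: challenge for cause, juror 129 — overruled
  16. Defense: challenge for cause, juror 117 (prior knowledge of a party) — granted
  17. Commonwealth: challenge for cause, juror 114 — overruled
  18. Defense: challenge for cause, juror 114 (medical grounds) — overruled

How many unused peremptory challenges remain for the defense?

0

Defense allotment: 4.
Defense peremptories used: #133, #132, #112, #127 — 4 (for-cause on #124, #118, #129, #117, #114 don't count).
Remaining: 4 − 4 = 0.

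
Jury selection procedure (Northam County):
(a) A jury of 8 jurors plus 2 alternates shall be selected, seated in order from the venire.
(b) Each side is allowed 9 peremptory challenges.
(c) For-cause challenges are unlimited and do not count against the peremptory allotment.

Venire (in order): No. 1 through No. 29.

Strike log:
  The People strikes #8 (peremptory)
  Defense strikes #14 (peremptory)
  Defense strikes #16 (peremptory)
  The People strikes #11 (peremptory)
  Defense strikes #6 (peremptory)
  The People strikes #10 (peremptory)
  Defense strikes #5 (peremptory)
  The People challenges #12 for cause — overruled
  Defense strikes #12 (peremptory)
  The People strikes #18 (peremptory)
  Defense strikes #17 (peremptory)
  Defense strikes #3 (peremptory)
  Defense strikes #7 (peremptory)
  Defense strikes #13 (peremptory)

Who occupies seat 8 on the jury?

21

Removed: #3, #5, #6, #7, #8, #10, #11, #12, #13, #14, #16, #17, #18.
Seating in order: seats 1–8 → #1, #2, #4, #9, #15, #19, #20, #21; alternates → #22, #23.
So seat 8 is #21.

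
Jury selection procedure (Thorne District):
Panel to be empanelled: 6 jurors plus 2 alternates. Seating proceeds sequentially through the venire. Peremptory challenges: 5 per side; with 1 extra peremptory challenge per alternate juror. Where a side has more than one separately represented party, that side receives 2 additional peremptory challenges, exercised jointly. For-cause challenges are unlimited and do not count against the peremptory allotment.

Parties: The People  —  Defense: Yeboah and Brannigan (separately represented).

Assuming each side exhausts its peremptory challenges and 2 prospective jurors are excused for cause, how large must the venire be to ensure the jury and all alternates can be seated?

Seats to fill: 6 + 2 alternates = 8.
Peremptories — The People: 5 + 1×2 = 7; Defense: 5 + 1×2 + 2 = 9; total 16.
For-cause removals: 2.
Minimum venire: 8 + 16 + 2 = 26.

26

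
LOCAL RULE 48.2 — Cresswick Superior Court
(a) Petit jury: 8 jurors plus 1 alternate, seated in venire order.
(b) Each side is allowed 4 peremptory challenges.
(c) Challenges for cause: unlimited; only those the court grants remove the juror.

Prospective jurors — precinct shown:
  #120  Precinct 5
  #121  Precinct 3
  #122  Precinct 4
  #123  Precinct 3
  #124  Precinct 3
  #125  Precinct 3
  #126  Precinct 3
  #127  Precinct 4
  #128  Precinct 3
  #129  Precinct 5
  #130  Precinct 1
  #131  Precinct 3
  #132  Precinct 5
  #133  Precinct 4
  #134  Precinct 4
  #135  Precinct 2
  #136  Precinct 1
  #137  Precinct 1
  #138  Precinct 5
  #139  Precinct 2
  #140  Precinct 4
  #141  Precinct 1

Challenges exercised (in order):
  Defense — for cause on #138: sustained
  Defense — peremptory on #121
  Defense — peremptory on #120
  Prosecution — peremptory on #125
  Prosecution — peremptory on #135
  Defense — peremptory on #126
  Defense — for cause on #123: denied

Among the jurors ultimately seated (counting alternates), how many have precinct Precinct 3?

4

Removed: #120, #121, #125, #126, #135, #138.
Seated (9 incl. alternates): #122, #123, #124, #127, #128, #129, #130, #131, #132.
Of those, in Precinct 3: #123, #124, #128, #131 → 4.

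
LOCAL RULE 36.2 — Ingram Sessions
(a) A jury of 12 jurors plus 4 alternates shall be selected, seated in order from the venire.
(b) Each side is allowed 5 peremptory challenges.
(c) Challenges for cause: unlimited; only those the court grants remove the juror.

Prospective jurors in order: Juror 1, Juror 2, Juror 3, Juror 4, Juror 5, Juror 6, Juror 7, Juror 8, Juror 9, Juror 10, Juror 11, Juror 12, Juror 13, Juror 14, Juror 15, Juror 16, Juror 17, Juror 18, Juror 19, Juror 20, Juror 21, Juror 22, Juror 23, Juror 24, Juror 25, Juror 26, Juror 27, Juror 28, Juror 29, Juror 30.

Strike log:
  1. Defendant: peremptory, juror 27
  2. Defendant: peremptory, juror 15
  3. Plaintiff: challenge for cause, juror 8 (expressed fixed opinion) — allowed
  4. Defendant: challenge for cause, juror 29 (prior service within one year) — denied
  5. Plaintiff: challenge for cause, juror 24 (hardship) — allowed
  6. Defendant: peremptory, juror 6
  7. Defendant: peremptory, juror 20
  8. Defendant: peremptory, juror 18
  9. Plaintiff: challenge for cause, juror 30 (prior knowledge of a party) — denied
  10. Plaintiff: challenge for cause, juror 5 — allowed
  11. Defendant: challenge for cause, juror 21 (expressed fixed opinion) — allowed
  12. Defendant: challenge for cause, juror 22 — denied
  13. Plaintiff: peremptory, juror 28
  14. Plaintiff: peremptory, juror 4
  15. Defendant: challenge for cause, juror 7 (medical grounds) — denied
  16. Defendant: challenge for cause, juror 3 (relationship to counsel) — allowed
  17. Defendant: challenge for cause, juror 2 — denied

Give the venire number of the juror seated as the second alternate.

23

Removed: #3, #4, #5, #6, #8, #15, #18, #20, #21, #24, #27, #28. (#2, #7, #22, #29, #30 stay — for-cause denied.)
Filling seats in venire order through position 14: #1, #2, #7, #9, #10, #11, #12, #13, #14, #16, #17, #19, #22, #23.
So alternate 2 is #23.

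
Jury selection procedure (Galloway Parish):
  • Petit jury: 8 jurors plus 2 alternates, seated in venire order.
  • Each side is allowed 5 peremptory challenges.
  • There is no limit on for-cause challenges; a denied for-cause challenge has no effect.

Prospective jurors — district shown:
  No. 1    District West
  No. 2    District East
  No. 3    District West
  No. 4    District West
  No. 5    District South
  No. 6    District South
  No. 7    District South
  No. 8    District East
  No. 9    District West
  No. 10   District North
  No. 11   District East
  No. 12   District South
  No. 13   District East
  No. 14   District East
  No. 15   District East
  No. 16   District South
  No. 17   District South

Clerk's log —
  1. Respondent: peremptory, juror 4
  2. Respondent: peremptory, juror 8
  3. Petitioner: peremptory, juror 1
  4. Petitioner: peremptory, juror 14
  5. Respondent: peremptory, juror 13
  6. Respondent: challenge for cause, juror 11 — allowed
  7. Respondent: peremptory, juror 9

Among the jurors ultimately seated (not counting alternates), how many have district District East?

2

Removed: #1, #4, #8, #9, #11, #13, #14.
Seated jurors 1–8: #2, #3, #5, #6, #7, #10, #12, #15 (alternates #16, #17 not counted).
Of those, in District East: #2, #15 → 2.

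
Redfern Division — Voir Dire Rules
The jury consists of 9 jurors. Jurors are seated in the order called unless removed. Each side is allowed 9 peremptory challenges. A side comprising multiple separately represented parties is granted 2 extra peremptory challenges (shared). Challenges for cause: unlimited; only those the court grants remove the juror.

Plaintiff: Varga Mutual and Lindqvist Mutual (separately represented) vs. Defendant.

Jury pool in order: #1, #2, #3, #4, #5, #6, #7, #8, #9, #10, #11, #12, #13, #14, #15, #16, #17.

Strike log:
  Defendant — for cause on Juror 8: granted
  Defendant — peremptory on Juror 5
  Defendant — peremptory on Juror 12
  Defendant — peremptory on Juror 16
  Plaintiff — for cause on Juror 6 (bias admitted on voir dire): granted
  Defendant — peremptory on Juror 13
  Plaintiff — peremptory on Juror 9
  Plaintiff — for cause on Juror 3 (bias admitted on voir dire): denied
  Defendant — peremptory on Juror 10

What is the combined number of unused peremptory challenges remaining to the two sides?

14

Plaintiff allotment: 9 base + 2 multi-party = 11. Defendant allotment: 9.
Plaintiff peremptories used: #9 — 1 (for-cause on #6, #3 don't count).
Defendant peremptories used: #5, #12, #16, #13, #10 — 5 (the for-cause on #8 doesn't count).
Remaining: (11 − 1) + (9 − 5) = 14.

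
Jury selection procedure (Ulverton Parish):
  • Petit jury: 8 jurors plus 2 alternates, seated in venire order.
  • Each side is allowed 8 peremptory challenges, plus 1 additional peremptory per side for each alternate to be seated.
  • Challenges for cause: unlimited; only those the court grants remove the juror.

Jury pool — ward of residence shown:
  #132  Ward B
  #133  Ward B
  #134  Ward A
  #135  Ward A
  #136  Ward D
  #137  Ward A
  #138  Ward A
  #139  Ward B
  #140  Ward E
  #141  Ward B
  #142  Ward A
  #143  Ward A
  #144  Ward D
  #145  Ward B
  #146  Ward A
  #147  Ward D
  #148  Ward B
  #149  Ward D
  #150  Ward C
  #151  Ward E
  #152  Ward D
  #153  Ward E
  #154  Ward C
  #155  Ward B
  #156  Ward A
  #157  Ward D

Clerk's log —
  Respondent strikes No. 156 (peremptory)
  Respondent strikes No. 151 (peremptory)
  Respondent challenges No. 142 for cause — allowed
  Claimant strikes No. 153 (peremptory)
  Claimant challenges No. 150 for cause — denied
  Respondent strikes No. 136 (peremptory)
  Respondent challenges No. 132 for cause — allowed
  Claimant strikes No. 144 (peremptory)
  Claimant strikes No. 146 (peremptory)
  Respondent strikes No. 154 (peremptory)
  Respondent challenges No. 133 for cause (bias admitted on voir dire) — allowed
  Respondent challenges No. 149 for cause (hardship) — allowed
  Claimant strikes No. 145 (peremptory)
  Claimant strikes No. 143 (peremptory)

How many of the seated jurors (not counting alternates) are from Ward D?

Removed: #132, #133, #136, #142, #143, #144, #145, #146, #149, #151, #153, #154, #156.
Seated jurors 1–8: #134, #135, #137, #138, #139, #140, #141, #147 (alternates #148, #150 not counted).
Of those, in Ward D: #147 → 1.

1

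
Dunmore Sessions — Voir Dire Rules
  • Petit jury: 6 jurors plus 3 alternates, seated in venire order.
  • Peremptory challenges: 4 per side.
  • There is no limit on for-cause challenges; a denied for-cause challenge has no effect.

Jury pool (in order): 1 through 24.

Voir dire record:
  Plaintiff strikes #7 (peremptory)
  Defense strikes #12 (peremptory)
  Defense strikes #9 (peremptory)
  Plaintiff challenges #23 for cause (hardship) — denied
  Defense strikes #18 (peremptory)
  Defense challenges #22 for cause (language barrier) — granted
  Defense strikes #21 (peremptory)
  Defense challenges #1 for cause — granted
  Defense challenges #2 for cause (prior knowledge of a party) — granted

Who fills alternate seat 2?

13

Removed: #1, #2, #7, #9, #12, #18, #21, #22. (#23 stays — for-cause denied.)
Filling seats in venire order through position 8: #3, #4, #5, #6, #8, #10, #11, #13.
So alternate 2 is #13.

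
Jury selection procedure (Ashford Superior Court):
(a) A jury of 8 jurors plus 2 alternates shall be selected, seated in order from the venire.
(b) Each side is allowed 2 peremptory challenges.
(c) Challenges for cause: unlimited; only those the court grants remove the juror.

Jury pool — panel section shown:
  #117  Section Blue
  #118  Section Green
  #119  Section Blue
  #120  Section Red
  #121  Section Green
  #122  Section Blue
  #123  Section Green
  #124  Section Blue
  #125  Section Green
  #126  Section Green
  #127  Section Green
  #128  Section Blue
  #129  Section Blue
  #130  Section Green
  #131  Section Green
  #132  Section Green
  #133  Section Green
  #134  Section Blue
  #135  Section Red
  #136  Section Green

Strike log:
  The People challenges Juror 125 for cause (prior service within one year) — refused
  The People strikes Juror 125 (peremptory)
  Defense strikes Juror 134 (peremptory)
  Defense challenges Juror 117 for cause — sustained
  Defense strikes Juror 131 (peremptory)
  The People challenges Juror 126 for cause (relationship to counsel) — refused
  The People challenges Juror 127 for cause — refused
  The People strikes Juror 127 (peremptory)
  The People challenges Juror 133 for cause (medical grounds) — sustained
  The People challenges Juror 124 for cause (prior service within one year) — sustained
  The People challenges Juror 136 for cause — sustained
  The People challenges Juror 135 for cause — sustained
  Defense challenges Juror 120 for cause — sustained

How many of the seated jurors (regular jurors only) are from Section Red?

Removed: #117, #120, #124, #125, #127, #131, #133, #134, #135, #136.
Seated jurors 1–8: #118, #119, #121, #122, #123, #126, #128, #129 (alternates #130, #132 not counted).
None of those are in Section Red → 0.

0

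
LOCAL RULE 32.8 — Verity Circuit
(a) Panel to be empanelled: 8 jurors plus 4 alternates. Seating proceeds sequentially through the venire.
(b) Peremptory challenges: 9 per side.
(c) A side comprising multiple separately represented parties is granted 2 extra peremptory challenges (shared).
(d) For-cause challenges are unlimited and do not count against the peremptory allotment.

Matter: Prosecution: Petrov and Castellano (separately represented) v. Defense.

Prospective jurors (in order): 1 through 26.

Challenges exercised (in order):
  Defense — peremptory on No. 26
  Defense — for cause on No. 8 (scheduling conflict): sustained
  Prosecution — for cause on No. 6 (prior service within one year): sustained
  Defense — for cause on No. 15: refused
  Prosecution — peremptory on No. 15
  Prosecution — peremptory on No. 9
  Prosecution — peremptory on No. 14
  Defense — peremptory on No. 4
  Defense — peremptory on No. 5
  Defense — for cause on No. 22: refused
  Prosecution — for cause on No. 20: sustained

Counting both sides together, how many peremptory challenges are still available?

Prosecution allotment: 9 base + 2 multi-party = 11. Defense allotment: 9.
Prosecution peremptories used: #15, #9, #14 — 3 (for-cause on #6, #20 don't count).
Defense peremptories used: #26, #4, #5 — 3 (for-cause on #8, #15, #22 don't count).
Remaining: (11 − 3) + (9 − 3) = 14.

14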